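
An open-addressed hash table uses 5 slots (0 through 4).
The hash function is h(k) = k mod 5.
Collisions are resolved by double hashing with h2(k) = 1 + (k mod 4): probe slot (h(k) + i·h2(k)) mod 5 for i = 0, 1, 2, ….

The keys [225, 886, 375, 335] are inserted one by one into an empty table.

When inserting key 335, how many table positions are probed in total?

225: h=0 → slot 0
886: h=1 → slot 1
375: h=0, h2=4, probe 0,4 → slot 4
335: h=0, h2=4, probe 0,4,3 → slot 3
Table: [225, 886, _, 335, 375]

3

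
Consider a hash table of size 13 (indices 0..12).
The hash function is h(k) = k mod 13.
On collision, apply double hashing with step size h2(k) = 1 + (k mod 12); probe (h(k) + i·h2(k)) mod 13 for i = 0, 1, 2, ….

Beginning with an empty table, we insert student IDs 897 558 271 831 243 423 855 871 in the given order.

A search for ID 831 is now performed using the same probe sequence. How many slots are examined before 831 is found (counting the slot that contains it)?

Insert 897: h=0, slot 0 empty => index 0.
Insert 558: h=12, slot 12 empty => index 12.
Insert 271: h=11, slot 11 empty => index 11.
Insert 831: h=12, h2=4, slot 12 occupied => index 3.
Insert 243: h=9, slot 9 empty => index 9.
Insert 423: h=7, slot 7 empty => index 7.
Insert 855: h=10, slot 10 empty => index 10.
Insert 871: h=0, h2=8, slot 0 occupied => index 8.
Table: [897, —, —, 831, —, —, —, 423, 871, 243, 855, 271, 558]
Lookup 831: h=12, h2=4, probe 12,3 → found at 3.

2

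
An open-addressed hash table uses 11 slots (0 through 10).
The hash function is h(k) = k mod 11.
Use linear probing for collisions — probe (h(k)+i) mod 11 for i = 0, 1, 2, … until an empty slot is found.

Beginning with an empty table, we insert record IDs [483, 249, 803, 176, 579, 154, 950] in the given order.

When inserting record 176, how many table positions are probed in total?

2

483: h=10 => slot 10
249: h=7 => slot 7
803: h=0 => slot 0
176: h=0, probe 0,1 => slot 1
579: h=7, probe 7,8 => slot 8
154: h=0, probe 0,1,2 => slot 2
950: h=4 => slot 4
Table: [803, 176, 154, _, 950, _, _, 249, 579, _, 483]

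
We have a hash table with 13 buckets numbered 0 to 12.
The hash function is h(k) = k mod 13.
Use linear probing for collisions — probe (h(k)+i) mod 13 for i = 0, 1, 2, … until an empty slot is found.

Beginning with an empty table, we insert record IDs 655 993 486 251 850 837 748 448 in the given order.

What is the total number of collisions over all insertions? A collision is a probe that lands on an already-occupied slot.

Insert 655: h=5, slot 5 empty → index 5.
Insert 993: h=5, slot 5 occupied → index 6.
Insert 486: h=5, slots 5,6 occupied → index 7.
Insert 251: h=4, slot 4 empty → index 4.
Insert 850: h=5, slots 5,6,7 occupied → index 8.
Insert 837: h=5, slots 5,6,7,8 occupied → index 9.
Insert 748: h=7, slots 7,8,9 occupied → index 10.
Insert 448: h=6, slots 6,7,8,9,10 occupied → index 11.
Table: [—, —, —, —, 251, 655, 993, 486, 850, 837, 748, 448, —]

18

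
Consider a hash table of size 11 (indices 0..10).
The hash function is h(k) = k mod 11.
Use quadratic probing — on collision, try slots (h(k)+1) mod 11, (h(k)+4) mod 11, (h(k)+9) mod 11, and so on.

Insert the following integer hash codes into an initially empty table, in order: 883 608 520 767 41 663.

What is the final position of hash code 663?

Insert 883: h=3, slot 3 empty -> index 3.
Insert 608: h=3, slot 3 occupied -> index 4.
Insert 520: h=3, slots 3,4 occupied -> index 7.
Insert 767: h=8, slot 8 empty -> index 8.
Insert 41: h=8, slot 8 occupied -> index 9.
Insert 663: h=3, slots 3,4,7 occupied -> index 1.
Table: [∅, 663, ∅, 883, 608, ∅, ∅, 520, 767, 41, ∅]

1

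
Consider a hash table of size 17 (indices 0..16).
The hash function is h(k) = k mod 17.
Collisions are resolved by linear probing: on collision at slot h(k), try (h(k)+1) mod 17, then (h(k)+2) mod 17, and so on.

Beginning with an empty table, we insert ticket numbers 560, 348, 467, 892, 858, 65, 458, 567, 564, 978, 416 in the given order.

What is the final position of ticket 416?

Insert 560: h=16, slot 16 empty → index 16.
Insert 348: h=8, slot 8 empty → index 8.
Insert 467: h=8, slot 8 occupied → index 9.
Insert 892: h=8, slots 8,9 occupied → index 10.
Insert 858: h=8, slots 8,9,10 occupied → index 11.
Insert 65: h=14, slot 14 empty → index 14.
Insert 458: h=16, slot 16 occupied → index 0.
Insert 567: h=6, slot 6 empty → index 6.
Insert 564: h=3, slot 3 empty → index 3.
Insert 978: h=9, slots 9,10,11 occupied → index 12.
Insert 416: h=8, slots 8,9,10,11,12 occupied → index 13.
Table: [458, _, _, 564, _, _, 567, _, 348, 467, 892, 858, 978, 416, 65, _, 560]

13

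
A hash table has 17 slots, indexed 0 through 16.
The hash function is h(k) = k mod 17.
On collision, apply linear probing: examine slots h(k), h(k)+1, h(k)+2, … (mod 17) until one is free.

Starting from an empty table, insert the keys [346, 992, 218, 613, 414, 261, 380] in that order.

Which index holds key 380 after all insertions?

346: h=6 → slot 6
992: h=6, probe 6,7 → slot 7
218: h=14 → slot 14
613: h=1 → slot 1
414: h=6, probe 6,7,8 → slot 8
261: h=6, probe 6,7,8,9 → slot 9
380: h=6, probe 6,7,8,9,10 → slot 10
Table: [_, 613, _, _, _, _, 346, 992, 414, 261, 380, _, _, _, 218, _, _]

10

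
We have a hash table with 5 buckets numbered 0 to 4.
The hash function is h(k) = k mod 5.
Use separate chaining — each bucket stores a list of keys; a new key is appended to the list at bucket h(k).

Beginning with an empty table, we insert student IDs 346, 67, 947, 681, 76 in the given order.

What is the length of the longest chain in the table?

Insert 346: h=1, bucket 1 empty → new chain.
Insert 67: h=2, bucket 2 empty → new chain.
Insert 947: h=2, bucket 2 nonempty → append to chain.
Insert 681: h=1, bucket 1 nonempty → append to chain.
Insert 76: h=1, bucket 1 nonempty → append to chain.
Final buckets:
0: —
1: 346 -> 681 -> 76
2: 67 -> 947
3: —
4: —

3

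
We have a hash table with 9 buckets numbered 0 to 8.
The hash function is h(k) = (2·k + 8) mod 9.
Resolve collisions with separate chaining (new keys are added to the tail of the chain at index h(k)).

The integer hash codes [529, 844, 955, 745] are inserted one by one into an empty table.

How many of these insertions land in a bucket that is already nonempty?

2

Insert 529: h=4, bucket 4 empty -> new chain.
Insert 844: h=4, bucket 4 nonempty -> append to chain.
Insert 955: h=1, bucket 1 empty -> new chain.
Insert 745: h=4, bucket 4 nonempty -> append to chain.
Final buckets:
0: —
1: 955
2: —
3: —
4: 529 -> 844 -> 745
5: —
6: —
7: —
8: —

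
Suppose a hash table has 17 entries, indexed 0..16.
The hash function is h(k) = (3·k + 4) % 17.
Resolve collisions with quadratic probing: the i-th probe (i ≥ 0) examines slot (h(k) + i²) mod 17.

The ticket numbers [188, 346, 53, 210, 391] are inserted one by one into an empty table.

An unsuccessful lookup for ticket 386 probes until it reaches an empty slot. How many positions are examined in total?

188: h=7 → slot 7
346: h=5 → slot 5
53: h=10 → slot 10
210: h=5, probe 5,6 → slot 6
391: h=4 → slot 4
Table: [-, -, -, -, 391, 346, 210, 188, -, -, 53, -, -, -, -, -, -]
Lookup 386: h=6, probe 6,7,10,15 → slot 15 empty, not found.

4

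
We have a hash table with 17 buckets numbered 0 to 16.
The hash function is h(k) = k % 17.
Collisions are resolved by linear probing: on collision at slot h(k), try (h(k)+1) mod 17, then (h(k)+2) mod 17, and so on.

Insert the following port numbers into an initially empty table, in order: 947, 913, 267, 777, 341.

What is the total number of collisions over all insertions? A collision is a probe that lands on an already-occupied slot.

947 hashes to 12; slot 12 is free → place at 12.
913 hashes to 12; 12 taken → place at 13.
267 hashes to 12; 12,13 taken → place at 14.
777 hashes to 12; 12,13,14 taken → place at 15.
341 hashes to 1; slot 1 is free → place at 1.
Table: [_, 341, _, _, _, _, _, _, _, _, _, _, 947, 913, 267, 777, _]

6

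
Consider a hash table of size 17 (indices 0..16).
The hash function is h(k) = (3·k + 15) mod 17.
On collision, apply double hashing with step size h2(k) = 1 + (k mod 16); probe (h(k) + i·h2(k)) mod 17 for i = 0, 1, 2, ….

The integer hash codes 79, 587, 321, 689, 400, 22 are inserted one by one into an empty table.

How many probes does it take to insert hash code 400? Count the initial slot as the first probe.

79: h=14 → slot 14
587: h=8 → slot 8
321: h=9 → slot 9
689: h=8, h2=2, probe 8,10 → slot 10
400: h=8, h2=1, probe 8,9,10,11 → slot 11
22: h=13 → slot 13
Table: [_, _, _, _, _, _, _, _, 587, 321, 689, 400, _, 22, 79, _, _]

4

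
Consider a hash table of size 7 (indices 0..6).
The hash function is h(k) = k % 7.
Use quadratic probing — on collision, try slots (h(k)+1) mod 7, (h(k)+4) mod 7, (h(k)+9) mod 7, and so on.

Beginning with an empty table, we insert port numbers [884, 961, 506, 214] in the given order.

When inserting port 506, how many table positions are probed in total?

3

884 hashes to 2; slot 2 is free => place at 2.
961 hashes to 2; 2 taken => place at 3.
506 hashes to 2; 2,3 taken => place at 6.
214 hashes to 4; slot 4 is free => place at 4.
Table: [-, -, 884, 961, 214, -, 506]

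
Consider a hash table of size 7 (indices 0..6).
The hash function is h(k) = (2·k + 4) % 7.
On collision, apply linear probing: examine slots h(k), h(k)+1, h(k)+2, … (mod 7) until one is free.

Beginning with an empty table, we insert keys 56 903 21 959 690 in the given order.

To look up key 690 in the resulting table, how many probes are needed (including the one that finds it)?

56: h=4 → slot 4
903: h=4, probe 4,5 → slot 5
21: h=4, probe 4,5,6 → slot 6
959: h=4, probe 4,5,6,0 → slot 0
690: h=5, probe 5,6,0,1 → slot 1
Table: [959, 690, ∅, ∅, 56, 903, 21]
Lookup 690: h=5, probe 5,6,0,1 → found at 1.

4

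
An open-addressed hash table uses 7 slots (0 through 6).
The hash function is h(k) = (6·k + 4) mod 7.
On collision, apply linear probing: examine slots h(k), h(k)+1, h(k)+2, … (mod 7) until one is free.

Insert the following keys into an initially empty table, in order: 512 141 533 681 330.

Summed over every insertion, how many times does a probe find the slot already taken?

6

512: h=3 => slot 3
141: h=3, probe 3,4 => slot 4
533: h=3, probe 3,4,5 => slot 5
681: h=2 => slot 2
330: h=3, probe 3,4,5,6 => slot 6
Table: [., ., 681, 512, 141, 533, 330]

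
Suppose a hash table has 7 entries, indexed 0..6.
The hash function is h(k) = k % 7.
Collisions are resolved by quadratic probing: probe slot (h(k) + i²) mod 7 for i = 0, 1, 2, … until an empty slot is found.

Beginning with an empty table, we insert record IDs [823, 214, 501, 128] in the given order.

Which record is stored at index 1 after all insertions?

Insert 823: h=4, slot 4 empty -> index 4.
Insert 214: h=4, slot 4 occupied -> index 5.
Insert 501: h=4, slots 4,5 occupied -> index 1.
Insert 128: h=2, slot 2 empty -> index 2.
Table: [_, 501, 128, _, 823, 214, _]

501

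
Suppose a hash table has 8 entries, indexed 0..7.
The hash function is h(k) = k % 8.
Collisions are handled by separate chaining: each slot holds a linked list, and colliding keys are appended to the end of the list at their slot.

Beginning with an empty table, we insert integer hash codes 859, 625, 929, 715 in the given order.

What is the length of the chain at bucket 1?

Insert 859: h=3, bucket 3 empty → new chain.
Insert 625: h=1, bucket 1 empty → new chain.
Insert 929: h=1, bucket 1 nonempty → append to chain.
Insert 715: h=3, bucket 3 nonempty → append to chain.
Final buckets:
0: .
1: 625 -> 929
2: .
3: 859 -> 715
4: .
5: .
6: .
7: .

2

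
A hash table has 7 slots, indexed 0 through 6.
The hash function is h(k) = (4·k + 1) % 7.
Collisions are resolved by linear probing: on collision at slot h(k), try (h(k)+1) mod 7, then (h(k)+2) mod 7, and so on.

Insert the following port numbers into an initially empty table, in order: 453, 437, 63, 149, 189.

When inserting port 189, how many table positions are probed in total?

3

453 hashes to 0; slot 0 is free => place at 0.
437 hashes to 6; slot 6 is free => place at 6.
63 hashes to 1; slot 1 is free => place at 1.
149 hashes to 2; slot 2 is free => place at 2.
189 hashes to 1; 1,2 taken => place at 3.
Table: [453, 63, 149, 189, -, -, 437]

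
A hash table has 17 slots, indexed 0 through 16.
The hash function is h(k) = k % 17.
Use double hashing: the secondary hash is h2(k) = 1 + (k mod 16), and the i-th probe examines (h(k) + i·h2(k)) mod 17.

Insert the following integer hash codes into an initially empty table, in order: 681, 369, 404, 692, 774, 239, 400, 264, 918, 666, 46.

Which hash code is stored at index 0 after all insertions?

Insert 681: h=1, slot 1 empty -> index 1.
Insert 369: h=12, slot 12 empty -> index 12.
Insert 404: h=13, slot 13 empty -> index 13.
Insert 692: h=12, h2=5, slot 12 occupied -> index 0.
Insert 774: h=9, slot 9 empty -> index 9.
Insert 239: h=1, h2=16, slots 1,0 occupied -> index 16.
Insert 400: h=9, h2=1, slot 9 occupied -> index 10.
Insert 264: h=9, h2=9, slots 9,1,10 occupied -> index 2.
Insert 918: h=0, h2=7, slot 0 occupied -> index 7.
Insert 666: h=3, slot 3 empty -> index 3.
Insert 46: h=12, h2=15, slots 12,10 occupied -> index 8.
Table: [692, 681, 264, 666, _, _, _, 918, 46, 774, 400, _, 369, 404, _, _, 239]

692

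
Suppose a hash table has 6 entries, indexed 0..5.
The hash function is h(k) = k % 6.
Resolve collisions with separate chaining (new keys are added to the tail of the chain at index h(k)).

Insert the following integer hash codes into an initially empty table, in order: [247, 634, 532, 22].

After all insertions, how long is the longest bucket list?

3

247 → bucket 1
634 → bucket 4
532 → bucket 4 (collision)
22 → bucket 4 (collision)
Final buckets:
0: _
1: 247
2: _
3: _
4: 634 -> 532 -> 22
5: _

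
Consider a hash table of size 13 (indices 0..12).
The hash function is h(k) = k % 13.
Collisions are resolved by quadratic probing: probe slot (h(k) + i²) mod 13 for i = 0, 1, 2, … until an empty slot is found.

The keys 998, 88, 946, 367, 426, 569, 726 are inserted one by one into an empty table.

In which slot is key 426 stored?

Insert 998: h=10, slot 10 empty → index 10.
Insert 88: h=10, slot 10 occupied → index 11.
Insert 946: h=10, slots 10,11 occupied → index 1.
Insert 367: h=3, slot 3 empty → index 3.
Insert 426: h=10, slots 10,11,1 occupied → index 6.
Insert 569: h=10, slots 10,11,1,6 occupied → index 0.
Insert 726: h=11, slot 11 occupied → index 12.
Table: [569, 946, -, 367, -, -, 426, -, -, -, 998, 88, 726]

6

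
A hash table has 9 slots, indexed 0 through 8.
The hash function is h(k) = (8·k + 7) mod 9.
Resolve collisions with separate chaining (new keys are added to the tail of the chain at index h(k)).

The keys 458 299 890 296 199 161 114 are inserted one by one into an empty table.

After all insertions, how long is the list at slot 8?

4

Insert 458: h=8, bucket 8 empty → new chain.
Insert 299: h=5, bucket 5 empty → new chain.
Insert 890: h=8, bucket 8 nonempty → append to chain.
Insert 296: h=8, bucket 8 nonempty → append to chain.
Insert 199: h=6, bucket 6 empty → new chain.
Insert 161: h=8, bucket 8 nonempty → append to chain.
Insert 114: h=1, bucket 1 empty → new chain.
Final buckets:
0: ∅
1: 114
2: ∅
3: ∅
4: ∅
5: 299
6: 199
7: ∅
8: 458 -> 890 -> 296 -> 161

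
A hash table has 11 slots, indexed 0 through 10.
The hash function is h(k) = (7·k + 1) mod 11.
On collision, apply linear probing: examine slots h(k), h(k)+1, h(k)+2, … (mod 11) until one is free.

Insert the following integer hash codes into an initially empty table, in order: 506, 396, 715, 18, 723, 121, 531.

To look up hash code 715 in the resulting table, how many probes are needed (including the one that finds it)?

Insert 506: h=1, slot 1 empty => index 1.
Insert 396: h=1, slot 1 occupied => index 2.
Insert 715: h=1, slots 1,2 occupied => index 3.
Insert 18: h=6, slot 6 empty => index 6.
Insert 723: h=2, slots 2,3 occupied => index 4.
Insert 121: h=1, slots 1,2,3,4 occupied => index 5.
Insert 531: h=0, slot 0 empty => index 0.
Table: [531, 506, 396, 715, 723, 121, 18, -, -, -, -]
Lookup 715: h=1, probe 1,2,3 → found at 3.

3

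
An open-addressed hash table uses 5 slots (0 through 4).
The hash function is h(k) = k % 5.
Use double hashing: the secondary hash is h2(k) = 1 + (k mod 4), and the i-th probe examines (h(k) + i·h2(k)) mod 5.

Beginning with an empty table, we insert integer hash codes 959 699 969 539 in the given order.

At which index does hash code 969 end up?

Insert 959: h=4, slot 4 empty => index 4.
Insert 699: h=4, h2=4, slot 4 occupied => index 3.
Insert 969: h=4, h2=2, slot 4 occupied => index 1.
Insert 539: h=4, h2=4, slots 4,3 occupied => index 2.
Table: [—, 969, 539, 699, 959]

1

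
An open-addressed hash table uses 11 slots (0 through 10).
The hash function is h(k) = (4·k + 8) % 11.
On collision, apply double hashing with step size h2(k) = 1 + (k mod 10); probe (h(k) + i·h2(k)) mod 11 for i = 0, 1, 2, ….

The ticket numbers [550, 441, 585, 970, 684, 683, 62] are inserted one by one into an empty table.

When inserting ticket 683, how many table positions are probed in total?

3

Insert 550: h=8, slot 8 empty -> index 8.
Insert 441: h=1, slot 1 empty -> index 1.
Insert 585: h=5, slot 5 empty -> index 5.
Insert 970: h=5, h2=1, slot 5 occupied -> index 6.
Insert 684: h=5, h2=5, slot 5 occupied -> index 10.
Insert 683: h=1, h2=4, slots 1,5 occupied -> index 9.
Insert 62: h=3, slot 3 empty -> index 3.
Table: [—, 441, —, 62, —, 585, 970, —, 550, 683, 684]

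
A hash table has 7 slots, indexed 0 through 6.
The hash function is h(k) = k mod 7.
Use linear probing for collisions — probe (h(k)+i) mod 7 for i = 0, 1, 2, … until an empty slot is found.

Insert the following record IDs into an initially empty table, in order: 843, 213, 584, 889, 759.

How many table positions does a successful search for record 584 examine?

Insert 843: h=3, slot 3 empty => index 3.
Insert 213: h=3, slot 3 occupied => index 4.
Insert 584: h=3, slots 3,4 occupied => index 5.
Insert 889: h=0, slot 0 empty => index 0.
Insert 759: h=3, slots 3,4,5 occupied => index 6.
Table: [889, -, -, 843, 213, 584, 759]
Lookup 584: h=3, probe 3,4,5 → found at 5.

3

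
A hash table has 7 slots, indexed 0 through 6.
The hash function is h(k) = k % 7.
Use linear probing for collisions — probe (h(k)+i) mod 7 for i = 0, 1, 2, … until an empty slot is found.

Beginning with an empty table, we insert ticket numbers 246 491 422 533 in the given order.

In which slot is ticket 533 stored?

246: h=1 -> slot 1
491: h=1, probe 1,2 -> slot 2
422: h=2, probe 2,3 -> slot 3
533: h=1, probe 1,2,3,4 -> slot 4
Table: [∅, 246, 491, 422, 533, ∅, ∅]

4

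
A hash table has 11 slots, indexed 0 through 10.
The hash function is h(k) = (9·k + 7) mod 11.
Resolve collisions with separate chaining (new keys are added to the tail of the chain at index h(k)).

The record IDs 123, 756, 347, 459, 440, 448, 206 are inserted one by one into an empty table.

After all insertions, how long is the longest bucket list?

4

123 → bucket 3
756 → bucket 2
347 → bucket 6
459 → bucket 2 (collision)
440 → bucket 7
448 → bucket 2 (collision)
206 → bucket 2 (collision)
Final buckets:
0: —
1: —
2: 756 -> 459 -> 448 -> 206
3: 123
4: —
5: —
6: 347
7: 440
8: —
9: —
10: —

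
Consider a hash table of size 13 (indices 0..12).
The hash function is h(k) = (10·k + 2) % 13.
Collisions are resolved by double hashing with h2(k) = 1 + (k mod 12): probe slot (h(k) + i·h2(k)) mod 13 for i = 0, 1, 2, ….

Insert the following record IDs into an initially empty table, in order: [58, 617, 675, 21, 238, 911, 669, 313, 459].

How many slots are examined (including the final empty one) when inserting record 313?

58: h=10 => slot 10
617: h=10, h2=6, probe 10,3 => slot 3
675: h=5 => slot 5
21: h=4 => slot 4
238: h=3, h2=11, probe 3,1 => slot 1
911: h=12 => slot 12
669: h=10, h2=10, probe 10,7 => slot 7
313: h=12, h2=2, probe 12,1,3,5,7,9 => slot 9
459: h=3, h2=4, probe 3,7,11 => slot 11
Table: [—, 238, —, 617, 21, 675, —, 669, —, 313, 58, 459, 911]

6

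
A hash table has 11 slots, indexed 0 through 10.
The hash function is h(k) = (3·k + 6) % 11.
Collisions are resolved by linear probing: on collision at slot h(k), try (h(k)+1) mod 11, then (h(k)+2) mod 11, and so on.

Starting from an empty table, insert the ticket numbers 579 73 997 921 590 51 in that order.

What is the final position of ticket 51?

10

Insert 579: h=5, slot 5 empty => index 5.
Insert 73: h=5, slot 5 occupied => index 6.
Insert 997: h=5, slots 5,6 occupied => index 7.
Insert 921: h=8, slot 8 empty => index 8.
Insert 590: h=5, slots 5,6,7,8 occupied => index 9.
Insert 51: h=5, slots 5,6,7,8,9 occupied => index 10.
Table: [∅, ∅, ∅, ∅, ∅, 579, 73, 997, 921, 590, 51]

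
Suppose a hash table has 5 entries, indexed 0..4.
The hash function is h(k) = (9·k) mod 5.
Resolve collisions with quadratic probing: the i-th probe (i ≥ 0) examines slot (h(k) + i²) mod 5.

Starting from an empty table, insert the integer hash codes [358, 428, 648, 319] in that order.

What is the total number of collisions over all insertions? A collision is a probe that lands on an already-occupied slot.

5

358: h=2 => slot 2
428: h=2, probe 2,3 => slot 3
648: h=2, probe 2,3,1 => slot 1
319: h=1, probe 1,2,0 => slot 0
Table: [319, 648, 358, 428, .]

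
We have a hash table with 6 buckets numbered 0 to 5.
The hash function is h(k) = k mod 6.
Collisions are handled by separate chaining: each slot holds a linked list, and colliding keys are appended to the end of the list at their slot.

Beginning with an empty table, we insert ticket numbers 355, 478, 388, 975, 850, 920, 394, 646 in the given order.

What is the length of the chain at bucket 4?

355 → bucket 1
478 → bucket 4
388 → bucket 4 (collision)
975 → bucket 3
850 → bucket 4 (collision)
920 → bucket 2
394 → bucket 4 (collision)
646 → bucket 4 (collision)
Final buckets:
0: _
1: 355
2: 920
3: 975
4: 478 -> 388 -> 850 -> 394 -> 646
5: _

5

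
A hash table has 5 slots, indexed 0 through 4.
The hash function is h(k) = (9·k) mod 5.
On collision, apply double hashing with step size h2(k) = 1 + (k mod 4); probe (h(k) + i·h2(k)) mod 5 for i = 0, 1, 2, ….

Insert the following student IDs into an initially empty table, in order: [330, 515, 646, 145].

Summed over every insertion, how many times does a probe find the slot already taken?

330: h=0 -> slot 0
515: h=0, h2=4, probe 0,4 -> slot 4
646: h=4, h2=3, probe 4,2 -> slot 2
145: h=0, h2=2, probe 0,2,4,1 -> slot 1
Table: [330, 145, 646, —, 515]

5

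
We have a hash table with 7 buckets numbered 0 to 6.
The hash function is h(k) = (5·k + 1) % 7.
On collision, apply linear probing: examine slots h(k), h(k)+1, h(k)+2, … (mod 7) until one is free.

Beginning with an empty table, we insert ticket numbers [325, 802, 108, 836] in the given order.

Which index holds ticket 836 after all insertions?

325 hashes to 2; slot 2 is free => place at 2.
802 hashes to 0; slot 0 is free => place at 0.
108 hashes to 2; 2 taken => place at 3.
836 hashes to 2; 2,3 taken => place at 4.
Table: [802, _, 325, 108, 836, _, _]

4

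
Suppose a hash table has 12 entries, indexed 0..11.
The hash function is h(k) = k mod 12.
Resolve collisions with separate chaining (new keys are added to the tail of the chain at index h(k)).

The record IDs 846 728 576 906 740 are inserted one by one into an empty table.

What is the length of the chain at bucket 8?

Insert 846: h=6, bucket 6 empty -> new chain.
Insert 728: h=8, bucket 8 empty -> new chain.
Insert 576: h=0, bucket 0 empty -> new chain.
Insert 906: h=6, bucket 6 nonempty -> append to chain.
Insert 740: h=8, bucket 8 nonempty -> append to chain.
Final buckets:
0: 576
1: -
2: -
3: -
4: -
5: -
6: 846 -> 906
7: -
8: 728 -> 740
9: -
10: -
11: -

2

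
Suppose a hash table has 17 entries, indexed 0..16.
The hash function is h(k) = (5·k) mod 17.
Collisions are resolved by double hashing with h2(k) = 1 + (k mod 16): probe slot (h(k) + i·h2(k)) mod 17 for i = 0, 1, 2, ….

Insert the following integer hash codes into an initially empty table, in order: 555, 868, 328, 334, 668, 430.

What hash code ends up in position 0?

668

555 hashes to 4; slot 4 is free → place at 4.
868 hashes to 5; slot 5 is free → place at 5.
328 hashes to 8; slot 8 is free → place at 8.
334 hashes to 4, h2=15; 4 taken → place at 2.
668 hashes to 8, h2=13; 8,4 taken → place at 0.
430 hashes to 8, h2=15; 8 taken → place at 6.
Table: [668, ∅, 334, ∅, 555, 868, 430, ∅, 328, ∅, ∅, ∅, ∅, ∅, ∅, ∅, ∅]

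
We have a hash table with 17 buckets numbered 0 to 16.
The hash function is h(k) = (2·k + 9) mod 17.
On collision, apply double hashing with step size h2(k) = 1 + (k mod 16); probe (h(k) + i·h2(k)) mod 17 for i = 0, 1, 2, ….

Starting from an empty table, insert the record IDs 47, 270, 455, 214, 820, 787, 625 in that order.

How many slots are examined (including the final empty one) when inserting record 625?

47: h=1 → slot 1
270: h=5 → slot 5
455: h=1, h2=8, probe 1,9 → slot 9
214: h=12 → slot 12
820: h=0 → slot 0
787: h=2 → slot 2
625: h=1, h2=2, probe 1,3 → slot 3
Table: [820, 47, 787, 625, —, 270, —, —, —, 455, —, —, 214, —, —, —, —]

2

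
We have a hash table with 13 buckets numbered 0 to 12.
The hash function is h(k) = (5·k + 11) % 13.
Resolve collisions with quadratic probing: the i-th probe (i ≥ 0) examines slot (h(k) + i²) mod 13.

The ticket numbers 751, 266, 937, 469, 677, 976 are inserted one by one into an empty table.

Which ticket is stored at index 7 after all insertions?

Insert 751: h=9, slot 9 empty => index 9.
Insert 266: h=2, slot 2 empty => index 2.
Insert 937: h=3, slot 3 empty => index 3.
Insert 469: h=3, slot 3 occupied => index 4.
Insert 677: h=3, slots 3,4 occupied => index 7.
Insert 976: h=3, slots 3,4,7 occupied => index 12.
Table: [_, _, 266, 937, 469, _, _, 677, _, 751, _, _, 976]

677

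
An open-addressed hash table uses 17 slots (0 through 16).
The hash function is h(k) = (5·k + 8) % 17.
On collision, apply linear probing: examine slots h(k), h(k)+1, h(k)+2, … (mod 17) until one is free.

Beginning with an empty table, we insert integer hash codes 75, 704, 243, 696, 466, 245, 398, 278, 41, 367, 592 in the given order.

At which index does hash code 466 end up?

11

75: h=9 => slot 9
704: h=9, probe 9,10 => slot 10
243: h=16 => slot 16
696: h=3 => slot 3
466: h=9, probe 9,10,11 => slot 11
245: h=9, probe 9,10,11,12 => slot 12
398: h=9, probe 9,10,11,12,13 => slot 13
278: h=4 => slot 4
41: h=9, probe 9,10,11,12,13,14 => slot 14
367: h=7 => slot 7
592: h=10, probe 10,11,12,13,14,15 => slot 15
Table: [—, —, —, 696, 278, —, —, 367, —, 75, 704, 466, 245, 398, 41, 592, 243]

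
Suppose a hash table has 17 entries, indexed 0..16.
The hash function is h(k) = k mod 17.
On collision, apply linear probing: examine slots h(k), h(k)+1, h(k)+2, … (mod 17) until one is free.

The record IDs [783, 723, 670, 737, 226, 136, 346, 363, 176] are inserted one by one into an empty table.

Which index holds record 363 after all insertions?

10

783: h=1 => slot 1
723: h=9 => slot 9
670: h=7 => slot 7
737: h=6 => slot 6
226: h=5 => slot 5
136: h=0 => slot 0
346: h=6, probe 6,7,8 => slot 8
363: h=6, probe 6,7,8,9,10 => slot 10
176: h=6, probe 6,7,8,9,10,11 => slot 11
Table: [136, 783, —, —, —, 226, 737, 670, 346, 723, 363, 176, —, —, —, —, —]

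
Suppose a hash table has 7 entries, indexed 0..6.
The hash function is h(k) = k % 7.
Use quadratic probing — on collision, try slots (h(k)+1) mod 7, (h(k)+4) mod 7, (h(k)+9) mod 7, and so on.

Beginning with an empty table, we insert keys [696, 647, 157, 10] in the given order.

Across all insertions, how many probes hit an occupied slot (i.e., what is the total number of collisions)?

6

Insert 696: h=3, slot 3 empty → index 3.
Insert 647: h=3, slot 3 occupied → index 4.
Insert 157: h=3, slots 3,4 occupied → index 0.
Insert 10: h=3, slots 3,4,0 occupied → index 5.
Table: [157, -, -, 696, 647, 10, -]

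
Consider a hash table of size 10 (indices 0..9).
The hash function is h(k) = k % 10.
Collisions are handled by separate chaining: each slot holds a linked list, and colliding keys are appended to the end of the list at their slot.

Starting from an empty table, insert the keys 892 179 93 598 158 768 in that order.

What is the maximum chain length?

892 -> bucket 2
179 -> bucket 9
93 -> bucket 3
598 -> bucket 8
158 -> bucket 8 (collision)
768 -> bucket 8 (collision)
Final buckets:
0: —
1: —
2: 892
3: 93
4: —
5: —
6: —
7: —
8: 598 -> 158 -> 768
9: 179

3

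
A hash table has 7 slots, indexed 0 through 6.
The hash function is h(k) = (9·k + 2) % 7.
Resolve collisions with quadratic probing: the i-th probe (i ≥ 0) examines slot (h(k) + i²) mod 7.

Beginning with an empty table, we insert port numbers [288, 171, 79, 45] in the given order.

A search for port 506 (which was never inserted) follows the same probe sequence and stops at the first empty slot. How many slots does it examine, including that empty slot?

Insert 288: h=4, slot 4 empty -> index 4.
Insert 171: h=1, slot 1 empty -> index 1.
Insert 79: h=6, slot 6 empty -> index 6.
Insert 45: h=1, slot 1 occupied -> index 2.
Table: [_, 171, 45, _, 288, _, 79]
Lookup 506: h=6, probe 6,0 → slot 0 empty, not found.

2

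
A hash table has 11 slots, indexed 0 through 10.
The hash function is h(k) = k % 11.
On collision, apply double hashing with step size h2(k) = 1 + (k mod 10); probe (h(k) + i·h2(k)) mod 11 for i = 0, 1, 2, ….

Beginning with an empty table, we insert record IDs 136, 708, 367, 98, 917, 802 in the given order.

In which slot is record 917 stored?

9

136 hashes to 4; slot 4 is free -> place at 4.
708 hashes to 4, h2=9; 4 taken -> place at 2.
367 hashes to 4, h2=8; 4 taken -> place at 1.
98 hashes to 10; slot 10 is free -> place at 10.
917 hashes to 4, h2=8; 4,1 taken -> place at 9.
802 hashes to 10, h2=3; 10,2 taken -> place at 5.
Table: [., 367, 708, ., 136, 802, ., ., ., 917, 98]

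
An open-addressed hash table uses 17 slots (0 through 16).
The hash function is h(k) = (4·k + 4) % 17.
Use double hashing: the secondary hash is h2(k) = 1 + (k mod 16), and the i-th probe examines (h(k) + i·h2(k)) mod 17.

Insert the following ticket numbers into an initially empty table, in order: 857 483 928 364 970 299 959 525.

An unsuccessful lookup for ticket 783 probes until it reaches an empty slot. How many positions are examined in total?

Insert 857: h=15, slot 15 empty → index 15.
Insert 483: h=15, h2=4, slot 15 occupied → index 2.
Insert 928: h=10, slot 10 empty → index 10.
Insert 364: h=15, h2=13, slot 15 occupied → index 11.
Insert 970: h=8, slot 8 empty → index 8.
Insert 299: h=10, h2=12, slot 10 occupied → index 5.
Insert 959: h=15, h2=16, slot 15 occupied → index 14.
Insert 525: h=13, slot 13 empty → index 13.
Table: [-, -, 483, -, -, 299, -, -, 970, -, 928, 364, -, 525, 959, 857, -]
Lookup 783: h=8, h2=16, probe 8,7 → slot 7 empty, not found.

2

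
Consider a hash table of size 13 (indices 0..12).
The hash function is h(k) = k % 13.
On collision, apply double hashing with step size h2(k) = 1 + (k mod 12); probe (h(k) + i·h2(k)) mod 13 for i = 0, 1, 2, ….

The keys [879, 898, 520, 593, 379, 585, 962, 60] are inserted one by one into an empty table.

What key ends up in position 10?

585

879 hashes to 8; slot 8 is free -> place at 8.
898 hashes to 1; slot 1 is free -> place at 1.
520 hashes to 0; slot 0 is free -> place at 0.
593 hashes to 8, h2=6; 8,1 taken -> place at 7.
379 hashes to 2; slot 2 is free -> place at 2.
585 hashes to 0, h2=10; 0 taken -> place at 10.
962 hashes to 0, h2=3; 0 taken -> place at 3.
60 hashes to 8, h2=1; 8 taken -> place at 9.
Table: [520, 898, 379, 962, -, -, -, 593, 879, 60, 585, -, -]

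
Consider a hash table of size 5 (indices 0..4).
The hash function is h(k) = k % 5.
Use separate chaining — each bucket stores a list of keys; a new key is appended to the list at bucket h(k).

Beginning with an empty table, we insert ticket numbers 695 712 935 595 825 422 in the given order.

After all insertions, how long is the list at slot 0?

4

695 → bucket 0
712 → bucket 2
935 → bucket 0 (collision)
595 → bucket 0 (collision)
825 → bucket 0 (collision)
422 → bucket 2 (collision)
Final buckets:
0: 695 -> 935 -> 595 -> 825
1: _
2: 712 -> 422
3: _
4: _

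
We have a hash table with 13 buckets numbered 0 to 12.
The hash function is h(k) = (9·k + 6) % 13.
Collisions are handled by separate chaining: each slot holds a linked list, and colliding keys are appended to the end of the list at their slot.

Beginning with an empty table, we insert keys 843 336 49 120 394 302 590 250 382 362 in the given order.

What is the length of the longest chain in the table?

3

Insert 843: h=1, bucket 1 empty -> new chain.
Insert 336: h=1, bucket 1 nonempty -> append to chain.
Insert 49: h=5, bucket 5 empty -> new chain.
Insert 120: h=7, bucket 7 empty -> new chain.
Insert 394: h=3, bucket 3 empty -> new chain.
Insert 302: h=7, bucket 7 nonempty -> append to chain.
Insert 590: h=12, bucket 12 empty -> new chain.
Insert 250: h=7, bucket 7 nonempty -> append to chain.
Insert 382: h=12, bucket 12 nonempty -> append to chain.
Insert 362: h=1, bucket 1 nonempty -> append to chain.
Final buckets:
0: -
1: 843 -> 336 -> 362
2: -
3: 394
4: -
5: 49
6: -
7: 120 -> 302 -> 250
8: -
9: -
10: -
11: -
12: 590 -> 382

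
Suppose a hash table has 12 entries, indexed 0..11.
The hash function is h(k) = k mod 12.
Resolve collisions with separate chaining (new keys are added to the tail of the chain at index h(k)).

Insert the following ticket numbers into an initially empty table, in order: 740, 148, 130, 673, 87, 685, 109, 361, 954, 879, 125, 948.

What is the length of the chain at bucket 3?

Insert 740: h=8, bucket 8 empty → new chain.
Insert 148: h=4, bucket 4 empty → new chain.
Insert 130: h=10, bucket 10 empty → new chain.
Insert 673: h=1, bucket 1 empty → new chain.
Insert 87: h=3, bucket 3 empty → new chain.
Insert 685: h=1, bucket 1 nonempty → append to chain.
Insert 109: h=1, bucket 1 nonempty → append to chain.
Insert 361: h=1, bucket 1 nonempty → append to chain.
Insert 954: h=6, bucket 6 empty → new chain.
Insert 879: h=3, bucket 3 nonempty → append to chain.
Insert 125: h=5, bucket 5 empty → new chain.
Insert 948: h=0, bucket 0 empty → new chain.
Final buckets:
0: 948
1: 673 -> 685 -> 109 -> 361
2: —
3: 87 -> 879
4: 148
5: 125
6: 954
7: —
8: 740
9: —
10: 130
11: —

2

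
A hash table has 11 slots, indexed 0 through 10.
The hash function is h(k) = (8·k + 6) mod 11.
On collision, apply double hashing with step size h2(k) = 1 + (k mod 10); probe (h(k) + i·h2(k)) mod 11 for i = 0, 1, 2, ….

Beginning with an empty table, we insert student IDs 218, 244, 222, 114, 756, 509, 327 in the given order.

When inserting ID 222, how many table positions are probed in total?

Insert 218: h=1, slot 1 empty => index 1.
Insert 244: h=0, slot 0 empty => index 0.
Insert 222: h=0, h2=3, slot 0 occupied => index 3.
Insert 114: h=5, slot 5 empty => index 5.
Insert 756: h=4, slot 4 empty => index 4.
Insert 509: h=8, slot 8 empty => index 8.
Insert 327: h=4, h2=8, slots 4,1 occupied => index 9.
Table: [244, 218, ∅, 222, 756, 114, ∅, ∅, 509, 327, ∅]

2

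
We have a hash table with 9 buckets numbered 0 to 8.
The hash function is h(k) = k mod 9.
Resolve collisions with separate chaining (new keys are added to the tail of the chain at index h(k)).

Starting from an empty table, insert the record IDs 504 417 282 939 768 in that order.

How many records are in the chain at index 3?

504 → bucket 0
417 → bucket 3
282 → bucket 3 (collision)
939 → bucket 3 (collision)
768 → bucket 3 (collision)
Final buckets:
0: 504
1: .
2: .
3: 417 -> 282 -> 939 -> 768
4: .
5: .
6: .
7: .
8: .

4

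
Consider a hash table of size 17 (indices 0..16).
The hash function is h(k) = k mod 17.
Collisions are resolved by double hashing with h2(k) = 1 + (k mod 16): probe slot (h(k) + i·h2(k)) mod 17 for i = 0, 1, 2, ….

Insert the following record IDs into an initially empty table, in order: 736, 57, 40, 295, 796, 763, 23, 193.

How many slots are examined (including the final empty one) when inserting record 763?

736: h=5 → slot 5
57: h=6 → slot 6
40: h=6, h2=9, probe 6,15 → slot 15
295: h=6, h2=8, probe 6,14 → slot 14
796: h=14, h2=13, probe 14,10 → slot 10
763: h=15, h2=12, probe 15,10,5,0 → slot 0
23: h=6, h2=8, probe 6,14,5,13 → slot 13
193: h=6, h2=2, probe 6,8 → slot 8
Table: [763, _, _, _, _, 736, 57, _, 193, _, 796, _, _, 23, 295, 40, _]

4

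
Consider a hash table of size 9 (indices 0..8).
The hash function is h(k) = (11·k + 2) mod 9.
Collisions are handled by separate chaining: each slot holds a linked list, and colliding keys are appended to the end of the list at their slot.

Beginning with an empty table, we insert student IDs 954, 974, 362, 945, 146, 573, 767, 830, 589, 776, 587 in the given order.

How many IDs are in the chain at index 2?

954 -> bucket 2
974 -> bucket 6
362 -> bucket 6 (collision)
945 -> bucket 2 (collision)
146 -> bucket 6 (collision)
573 -> bucket 5
767 -> bucket 6 (collision)
830 -> bucket 6 (collision)
589 -> bucket 1
776 -> bucket 6 (collision)
587 -> bucket 6 (collision)
Final buckets:
0: .
1: 589
2: 954 -> 945
3: .
4: .
5: 573
6: 974 -> 362 -> 146 -> 767 -> 830 -> 776 -> 587
7: .
8: .

2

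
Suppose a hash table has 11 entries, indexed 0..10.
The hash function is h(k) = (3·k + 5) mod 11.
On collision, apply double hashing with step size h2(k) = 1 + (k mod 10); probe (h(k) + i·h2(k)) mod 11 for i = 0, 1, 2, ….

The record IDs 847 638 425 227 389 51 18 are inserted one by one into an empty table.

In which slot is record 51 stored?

8

Insert 847: h=5, slot 5 empty => index 5.
Insert 638: h=5, h2=9, slot 5 occupied => index 3.
Insert 425: h=4, slot 4 empty => index 4.
Insert 227: h=4, h2=8, slot 4 occupied => index 1.
Insert 389: h=6, slot 6 empty => index 6.
Insert 51: h=4, h2=2, slots 4,6 occupied => index 8.
Insert 18: h=4, h2=9, slot 4 occupied => index 2.
Table: [., 227, 18, 638, 425, 847, 389, ., 51, ., .]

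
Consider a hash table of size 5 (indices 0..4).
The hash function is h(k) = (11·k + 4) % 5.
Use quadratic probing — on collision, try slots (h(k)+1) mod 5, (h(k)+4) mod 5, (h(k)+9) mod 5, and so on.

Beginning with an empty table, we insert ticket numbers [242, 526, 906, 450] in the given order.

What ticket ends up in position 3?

450

242: h=1 => slot 1
526: h=0 => slot 0
906: h=0, probe 0,1,4 => slot 4
450: h=4, probe 4,0,3 => slot 3
Table: [526, 242, ., 450, 906]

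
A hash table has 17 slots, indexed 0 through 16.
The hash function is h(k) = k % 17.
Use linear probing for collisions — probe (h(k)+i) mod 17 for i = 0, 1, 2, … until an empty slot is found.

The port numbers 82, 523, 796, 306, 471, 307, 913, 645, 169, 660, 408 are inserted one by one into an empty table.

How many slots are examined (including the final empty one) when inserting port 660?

82 hashes to 14; slot 14 is free → place at 14.
523 hashes to 13; slot 13 is free → place at 13.
796 hashes to 14; 14 taken → place at 15.
306 hashes to 0; slot 0 is free → place at 0.
471 hashes to 12; slot 12 is free → place at 12.
307 hashes to 1; slot 1 is free → place at 1.
913 hashes to 12; 12,13,14,15 taken → place at 16.
645 hashes to 16; 16,0,1 taken → place at 2.
169 hashes to 16; 16,0,1,2 taken → place at 3.
660 hashes to 14; 14,15,16,0,1,2,3 taken → place at 4.
408 hashes to 0; 0,1,2,3,4 taken → place at 5.
Table: [306, 307, 645, 169, 660, 408, ∅, ∅, ∅, ∅, ∅, ∅, 471, 523, 82, 796, 913]

8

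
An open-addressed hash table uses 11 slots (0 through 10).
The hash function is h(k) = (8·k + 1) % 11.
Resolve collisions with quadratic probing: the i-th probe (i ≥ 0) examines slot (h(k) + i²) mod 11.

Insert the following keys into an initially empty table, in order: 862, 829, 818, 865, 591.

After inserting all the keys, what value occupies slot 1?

862 hashes to 0; slot 0 is free → place at 0.
829 hashes to 0; 0 taken → place at 1.
818 hashes to 0; 0,1 taken → place at 4.
865 hashes to 2; slot 2 is free → place at 2.
591 hashes to 10; slot 10 is free → place at 10.
Table: [862, 829, 865, —, 818, —, —, —, —, —, 591]

829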